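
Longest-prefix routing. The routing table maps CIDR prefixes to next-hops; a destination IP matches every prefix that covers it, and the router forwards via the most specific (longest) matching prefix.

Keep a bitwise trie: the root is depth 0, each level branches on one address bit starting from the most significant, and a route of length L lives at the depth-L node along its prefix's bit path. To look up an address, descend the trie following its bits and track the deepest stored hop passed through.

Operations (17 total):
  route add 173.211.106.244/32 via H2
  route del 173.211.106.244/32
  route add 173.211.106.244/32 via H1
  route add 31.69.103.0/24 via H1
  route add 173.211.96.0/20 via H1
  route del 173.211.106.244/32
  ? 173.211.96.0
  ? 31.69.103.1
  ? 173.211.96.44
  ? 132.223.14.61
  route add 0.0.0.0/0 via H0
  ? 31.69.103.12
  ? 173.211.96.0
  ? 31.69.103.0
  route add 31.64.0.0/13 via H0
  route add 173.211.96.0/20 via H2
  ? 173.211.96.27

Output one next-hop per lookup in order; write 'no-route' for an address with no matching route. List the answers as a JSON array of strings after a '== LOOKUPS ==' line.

Process each operation:
  add 173.211.106.244/32 -> H2 at depth 32
  - 173.211.106.244/32 clear@32
  add 173.211.106.244/32 -> H1 at depth 32
  add 31.69.103.0/24 -> H1 at depth 24
  add 173.211.96.0/20 -> H1 at depth 20
  - 173.211.106.244/32 clear@32
  Q 173.211.96.0: descend 10101101110100110110 ; hops seen [H1] ; pick H1
  Q 31.69.103.1: descend 000111110100010101100111 ; hops seen [H1] ; pick H1
  Q 173.211.96.44: descend 10101101110100110110 ; hops seen [H1] ; pick H1
  Q 132.223.14.61: descend 10 ; hops seen [∅] ; pick no-route
  add 0.0.0.0/0 -> H0 at depth 0
  Q 31.69.103.12: descend 000111110100010101100111 ; hops seen [H0,H1] ; pick H1
  Q 173.211.96.0: descend 10101101110100110110 ; hops seen [H0,H1] ; pick H1
  Q 31.69.103.0: descend 000111110100010101100111 ; hops seen [H0,H1] ; pick H1
  add 31.64.0.0/13 -> H0 at depth 13
  add 173.211.96.0/20 -> H2 at depth 20
  Q 173.211.96.27: descend 10101101110100110110 ; hops seen [H0,H2] ; pick H2

== LOOKUPS ==
["H1","H1","H1","no-route","H1","H1","H1","H2"]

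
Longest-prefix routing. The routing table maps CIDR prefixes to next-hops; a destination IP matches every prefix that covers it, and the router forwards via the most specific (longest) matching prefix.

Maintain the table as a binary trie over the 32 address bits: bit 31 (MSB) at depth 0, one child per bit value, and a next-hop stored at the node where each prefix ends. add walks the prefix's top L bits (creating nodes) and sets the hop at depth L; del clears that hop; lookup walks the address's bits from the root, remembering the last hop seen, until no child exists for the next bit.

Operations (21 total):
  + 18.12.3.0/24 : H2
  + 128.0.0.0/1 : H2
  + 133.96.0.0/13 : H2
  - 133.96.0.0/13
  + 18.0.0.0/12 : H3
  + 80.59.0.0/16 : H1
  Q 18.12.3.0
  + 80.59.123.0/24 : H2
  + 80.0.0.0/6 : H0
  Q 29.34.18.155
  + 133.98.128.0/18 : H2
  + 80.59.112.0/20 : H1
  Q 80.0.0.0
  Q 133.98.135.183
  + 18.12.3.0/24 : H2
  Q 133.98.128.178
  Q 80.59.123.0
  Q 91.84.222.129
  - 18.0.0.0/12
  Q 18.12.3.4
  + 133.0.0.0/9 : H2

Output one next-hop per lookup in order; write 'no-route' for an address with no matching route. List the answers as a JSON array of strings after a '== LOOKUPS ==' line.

Process each operation:
  add 18.12.3.0/24 -> H2 at depth 24
  add 128.0.0.0/1 -> H2 at depth 1
  add 133.96.0.0/13 -> H2 at depth 13
  - 133.96.0.0/13 clear@13
  add 18.0.0.0/12 -> H3 at depth 12
  add 80.59.0.0/16 -> H1 at depth 16
  lookup 18.12.3.0: bits 000100100000110000000011 walk d0:-→d1:-→d2:-→d3:-→d4:-→d5:-→d6:-→d7:-→d8:-→d9:-→d10:-→d11:-→d12:H3→d13:-→d14:-→d15:-→d16:-→d17:-→d18:-→d19:-→d20:-→d21:-→d22:-→d23:-→d24:H2 -> H2
  add 80.59.123.0/24 -> H2 at depth 24
  add 80.0.0.0/6 -> H0 at depth 6
  lookup 29.34.18.155: bits 0001 walk d0:-→d1:-→d2:-→d3:-→d4:- -> no-route
  add 133.98.128.0/18 -> H2 at depth 18
  add 80.59.112.0/20 -> H1 at depth 20
  lookup 80.0.0.0: bits 0101000000 walk d0:-→d1:-→d2:-→d3:-→d4:-→d5:-→d6:H0→d7:-→d8:-→d9:-→d10:- -> H0
  lookup 133.98.135.183: bits 100001010110001010 walk d0:-→d1:H2→d2:-→d3:-→d4:-→d5:-→d6:-→d7:-→d8:-→d9:-→d10:-→d11:-→d12:-→d13:-→d14:-→d15:-→d16:-→d17:-→d18:H2 -> H2
  add 18.12.3.0/24 -> H2 at depth 24
  lookup 133.98.128.178: bits 100001010110001010 walk d0:-→d1:H2→d2:-→d3:-→d4:-→d5:-→d6:-→d7:-→d8:-→d9:-→d10:-→d11:-→d12:-→d13:-→d14:-→d15:-→d16:-→d17:-→d18:H2 -> H2
  lookup 80.59.123.0: bits 010100000011101101111011 walk d0:-→d1:-→d2:-→d3:-→d4:-→d5:-→d6:H0→d7:-→d8:-→d9:-→d10:-→d11:-→d12:-→d13:-→d14:-→d15:-→d16:H1→d17:-→d18:-→d19:-→d20:H1→d21:-→d22:-→d23:-→d24:H2 -> H2
  lookup 91.84.222.129: bits 0101 walk d0:-→d1:-→d2:-→d3:-→d4:- -> no-route
  - 18.0.0.0/12 clear@12
  lookup 18.12.3.4: bits 000100100000110000000011 walk d0:-→d1:-→d2:-→d3:-→d4:-→d5:-→d6:-→d7:-→d8:-→d9:-→d10:-→d11:-→d12:-→d13:-→d14:-→d15:-→d16:-→d17:-→d18:-→d19:-→d20:-→d21:-→d22:-→d23:-→d24:H2 -> H2
  add 133.0.0.0/9 -> H2 at depth 9

== LOOKUPS ==
["H2","no-route","H0","H2","H2","H2","no-route","H2"]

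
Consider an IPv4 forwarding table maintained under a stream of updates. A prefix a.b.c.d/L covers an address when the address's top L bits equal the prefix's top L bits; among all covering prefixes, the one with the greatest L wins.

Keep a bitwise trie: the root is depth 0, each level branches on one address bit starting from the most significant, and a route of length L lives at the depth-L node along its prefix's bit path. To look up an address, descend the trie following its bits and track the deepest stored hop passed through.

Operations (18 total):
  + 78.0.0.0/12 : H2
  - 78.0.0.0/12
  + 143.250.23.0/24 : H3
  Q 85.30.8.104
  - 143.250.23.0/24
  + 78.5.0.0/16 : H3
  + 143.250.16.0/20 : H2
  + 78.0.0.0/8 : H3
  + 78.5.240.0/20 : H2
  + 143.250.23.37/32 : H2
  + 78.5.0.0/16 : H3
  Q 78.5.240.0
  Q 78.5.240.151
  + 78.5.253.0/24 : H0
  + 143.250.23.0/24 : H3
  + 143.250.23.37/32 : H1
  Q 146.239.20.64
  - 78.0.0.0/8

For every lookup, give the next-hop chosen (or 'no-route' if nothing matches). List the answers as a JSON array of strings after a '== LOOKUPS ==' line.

Process each operation:
  add 78.0.0.0/12 -> H2 at depth 12
  - 78.0.0.0/12 clear@12
  add 143.250.23.0/24 -> H3 at depth 24
  Q 85.30.8.104: descend 010 ; hops seen [∅] ; pick no-route
  - 143.250.23.0/24 clear@24
  add 78.5.0.0/16 -> H3 at depth 16
  add 143.250.16.0/20 -> H2 at depth 20
  add 78.0.0.0/8 -> H3 at depth 8
  add 78.5.240.0/20 -> H2 at depth 20
  add 143.250.23.37/32 -> H2 at depth 32
  add 78.5.0.0/16 -> H3 at depth 16
  Q 78.5.240.0: descend 01001110000001011111 ; hops seen [H3,H3,H2] ; pick H2
  Q 78.5.240.151: descend 01001110000001011111 ; hops seen [H3,H3,H2] ; pick H2
  add 78.5.253.0/24 -> H0 at depth 24
  add 143.250.23.0/24 -> H3 at depth 24
  add 143.250.23.37/32 -> H1 at depth 32
  Q 146.239.20.64: descend 100 ; hops seen [∅] ; pick no-route
  - 78.0.0.0/8 clear@8

== LOOKUPS ==
["no-route","H2","H2","no-route"]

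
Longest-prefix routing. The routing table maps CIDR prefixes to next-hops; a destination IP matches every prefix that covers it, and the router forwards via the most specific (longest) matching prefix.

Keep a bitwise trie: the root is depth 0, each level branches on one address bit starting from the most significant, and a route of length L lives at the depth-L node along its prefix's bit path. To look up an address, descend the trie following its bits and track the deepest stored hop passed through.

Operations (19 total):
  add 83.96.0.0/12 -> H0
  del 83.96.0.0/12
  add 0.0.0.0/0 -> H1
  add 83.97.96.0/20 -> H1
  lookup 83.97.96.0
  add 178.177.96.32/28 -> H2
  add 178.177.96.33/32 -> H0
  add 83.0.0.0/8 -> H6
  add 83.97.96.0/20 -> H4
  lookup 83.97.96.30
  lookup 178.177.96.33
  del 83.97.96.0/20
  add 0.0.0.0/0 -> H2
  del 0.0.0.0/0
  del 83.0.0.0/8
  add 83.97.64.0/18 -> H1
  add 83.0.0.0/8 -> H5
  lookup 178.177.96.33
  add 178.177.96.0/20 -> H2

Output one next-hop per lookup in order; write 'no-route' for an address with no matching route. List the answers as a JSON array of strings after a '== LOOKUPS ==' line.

Apply in order:
  add 83.96.0.0/12 -> H0 at depth 12
  - 83.96.0.0/12 clear@12
  add 0.0.0.0/0 -> H1 at depth 0
  add 83.97.96.0/20 -> H1 at depth 20
  Q 83.97.96.0: descend 01010011011000010110 ; hops seen [H1,H1] ; pick H1
  add 178.177.96.32/28 -> H2 at depth 28
  add 178.177.96.33/32 -> H0 at depth 32
  add 83.0.0.0/8 -> H6 at depth 8
  add 83.97.96.0/20 -> H4 at depth 20
  Q 83.97.96.30: descend 01010011011000010110 ; hops seen [H1,H6,H4] ; pick H4
  Q 178.177.96.33: descend 10110010101100010110000000100001 ; hops seen [H1,H2,H0] ; pick H0
  - 83.97.96.0/20 clear@20
  add 0.0.0.0/0 -> H2 at depth 0
  - 0.0.0.0/0 clear@0
  - 83.0.0.0/8 clear@8
  add 83.97.64.0/18 -> H1 at depth 18
  add 83.0.0.0/8 -> H5 at depth 8
  Q 178.177.96.33: descend 10110010101100010110000000100001 ; hops seen [H2,H0] ; pick H0
  add 178.177.96.0/20 -> H2 at depth 20

== LOOKUPS ==
["H1","H4","H0","H0"]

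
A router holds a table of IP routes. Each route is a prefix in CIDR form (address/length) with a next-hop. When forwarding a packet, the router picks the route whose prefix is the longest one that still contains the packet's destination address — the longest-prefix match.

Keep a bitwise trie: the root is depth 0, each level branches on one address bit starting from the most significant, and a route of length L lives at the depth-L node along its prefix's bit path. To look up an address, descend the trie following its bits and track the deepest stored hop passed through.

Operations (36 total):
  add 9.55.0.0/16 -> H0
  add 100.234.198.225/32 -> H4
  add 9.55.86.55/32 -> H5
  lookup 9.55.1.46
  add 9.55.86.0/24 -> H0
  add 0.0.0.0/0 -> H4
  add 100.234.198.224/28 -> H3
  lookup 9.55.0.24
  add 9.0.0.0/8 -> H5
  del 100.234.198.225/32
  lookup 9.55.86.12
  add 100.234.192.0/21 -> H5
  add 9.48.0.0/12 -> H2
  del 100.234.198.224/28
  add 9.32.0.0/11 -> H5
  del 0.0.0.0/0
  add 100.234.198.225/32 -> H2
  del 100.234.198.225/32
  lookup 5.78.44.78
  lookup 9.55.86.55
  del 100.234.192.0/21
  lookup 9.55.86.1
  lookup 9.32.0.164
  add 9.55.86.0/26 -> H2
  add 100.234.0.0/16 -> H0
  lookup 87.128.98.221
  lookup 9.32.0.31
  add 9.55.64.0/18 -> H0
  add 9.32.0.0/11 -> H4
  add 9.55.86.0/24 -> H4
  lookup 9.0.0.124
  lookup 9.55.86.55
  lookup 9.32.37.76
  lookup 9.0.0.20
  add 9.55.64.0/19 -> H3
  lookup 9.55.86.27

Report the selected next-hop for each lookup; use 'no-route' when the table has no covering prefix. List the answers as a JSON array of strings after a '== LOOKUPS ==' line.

Process each operation:
  add 9.55.0.0/16 -> H0 at depth 16
  add 100.234.198.225/32 -> H4 at depth 32
  add 9.55.86.55/32 -> H5 at depth 32
  ? 9.55.1.46  path d0:-→d1:-→d2:-→d3:-→d4:-→d5:-→d6:-→d7:-→d8:-→d9:-→d10:-→d11:-→d12:-→d13:-→d14:-→d15:-→d16:H0→d17:-  best=H0
  add 9.55.86.0/24 -> H0 at depth 24
  add 0.0.0.0/0 -> H4 at depth 0
  add 100.234.198.224/28 -> H3 at depth 28
  ? 9.55.0.24  path d0:H4→d1:-→d2:-→d3:-→d4:-→d5:-→d6:-→d7:-→d8:-→d9:-→d10:-→d11:-→d12:-→d13:-→d14:-→d15:-→d16:H0→d17:-  best=H0
  add 9.0.0.0/8 -> H5 at depth 8
  del 100.234.198.225/32 (clear depth 32)
  ? 9.55.86.12  path d0:H4→d1:-→d2:-→d3:-→d4:-→d5:-→d6:-→d7:-→d8:H5→d9:-→d10:-→d11:-→d12:-→d13:-→d14:-→d15:-→d16:H0→d17:-→d18:-→d19:-→d20:-→d21:-→d22:-→d23:-→d24:H0→d25:-→d26:-  best=H0
  add 100.234.192.0/21 -> H5 at depth 21
  add 9.48.0.0/12 -> H2 at depth 12
  del 100.234.198.224/28 (clear depth 28)
  add 9.32.0.0/11 -> H5 at depth 11
  del 0.0.0.0/0 (clear depth 0)
  add 100.234.198.225/32 -> H2 at depth 32
  del 100.234.198.225/32 (clear depth 32)
  ? 5.78.44.78  path d0:-→d1:-→d2:-→d3:-→d4:-  best=no-route
  ? 9.55.86.55  path d0:-→d1:-→d2:-→d3:-→d4:-→d5:-→d6:-→d7:-→d8:H5→d9:-→d10:-→d11:H5→d12:H2→d13:-→d14:-→d15:-→d16:H0→d17:-→d18:-→d19:-→d20:-→d21:-→d22:-→d23:-→d24:H0→d25:-→d26:-→d27:-→d28:-→d29:-→d30:-→d31:-→d32:H5  best=H5
  del 100.234.192.0/21 (clear depth 21)
  ? 9.55.86.1  path d0:-→d1:-→d2:-→d3:-→d4:-→d5:-→d6:-→d7:-→d8:H5→d9:-→d10:-→d11:H5→d12:H2→d13:-→d14:-→d15:-→d16:H0→d17:-→d18:-→d19:-→d20:-→d21:-→d22:-→d23:-→d24:H0→d25:-→d26:-  best=H0
  ? 9.32.0.164  path d0:-→d1:-→d2:-→d3:-→d4:-→d5:-→d6:-→d7:-→d8:H5→d9:-→d10:-→d11:H5  best=H5
  add 9.55.86.0/26 -> H2 at depth 26
  add 100.234.0.0/16 -> H0 at depth 16
  ? 87.128.98.221  path d0:-→d1:-→d2:-  best=no-route
  ? 9.32.0.31  path d0:-→d1:-→d2:-→d3:-→d4:-→d5:-→d6:-→d7:-→d8:H5→d9:-→d10:-→d11:H5  best=H5
  add 9.55.64.0/18 -> H0 at depth 18
  add 9.32.0.0/11 -> H4 at depth 11
  add 9.55.86.0/24 -> H4 at depth 24
  ? 9.0.0.124  path d0:-→d1:-→d2:-→d3:-→d4:-→d5:-→d6:-→d7:-→d8:H5→d9:-→d10:-  best=H5
  ? 9.55.86.55  path d0:-→d1:-→d2:-→d3:-→d4:-→d5:-→d6:-→d7:-→d8:H5→d9:-→d10:-→d11:H4→d12:H2→d13:-→d14:-→d15:-→d16:H0→d17:-→d18:H0→d19:-→d20:-→d21:-→d22:-→d23:-→d24:H4→d25:-→d26:H2→d27:-→d28:-→d29:-→d30:-→d31:-→d32:H5  best=H5
  ? 9.32.37.76  path d0:-→d1:-→d2:-→d3:-→d4:-→d5:-→d6:-→d7:-→d8:H5→d9:-→d10:-→d11:H4  best=H4
  ? 9.0.0.20  path d0:-→d1:-→d2:-→d3:-→d4:-→d5:-→d6:-→d7:-→d8:H5→d9:-→d10:-  best=H5
  add 9.55.64.0/19 -> H3 at depth 19
  ? 9.55.86.27  path d0:-→d1:-→d2:-→d3:-→d4:-→d5:-→d6:-→d7:-→d8:H5→d9:-→d10:-→d11:H4→d12:H2→d13:-→d14:-→d15:-→d16:H0→d17:-→d18:H0→d19:H3→d20:-→d21:-→d22:-→d23:-→d24:H4→d25:-→d26:H2  best=H2

== LOOKUPS ==
["H0","H0","H0","no-route","H5","H0","H5","no-route","H5","H5","H5","H4","H5","H2"]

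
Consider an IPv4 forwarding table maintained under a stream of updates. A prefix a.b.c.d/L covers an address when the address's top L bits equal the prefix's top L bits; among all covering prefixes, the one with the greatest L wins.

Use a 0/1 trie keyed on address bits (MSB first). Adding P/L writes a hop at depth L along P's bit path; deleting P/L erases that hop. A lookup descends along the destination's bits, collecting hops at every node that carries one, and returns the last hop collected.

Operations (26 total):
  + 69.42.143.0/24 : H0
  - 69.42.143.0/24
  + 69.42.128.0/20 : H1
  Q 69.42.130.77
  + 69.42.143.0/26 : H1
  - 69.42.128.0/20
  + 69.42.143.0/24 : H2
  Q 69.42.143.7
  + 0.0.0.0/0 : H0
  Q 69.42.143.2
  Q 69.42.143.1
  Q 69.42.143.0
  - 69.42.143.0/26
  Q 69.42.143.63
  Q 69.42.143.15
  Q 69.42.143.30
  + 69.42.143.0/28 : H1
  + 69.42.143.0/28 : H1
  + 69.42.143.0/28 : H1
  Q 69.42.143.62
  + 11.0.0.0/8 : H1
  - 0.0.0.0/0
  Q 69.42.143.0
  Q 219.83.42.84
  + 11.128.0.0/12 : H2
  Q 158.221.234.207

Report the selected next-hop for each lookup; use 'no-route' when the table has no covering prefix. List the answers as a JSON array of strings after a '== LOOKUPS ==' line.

Trace:
  + 69.42.143.0/24 (H0) depth=24
  - 69.42.143.0/24 clear@24
  + 69.42.128.0/20 (H1) depth=20
  ? 69.42.130.77  path d0:-→d1:-→d2:-→d3:-→d4:-→d5:-→d6:-→d7:-→d8:-→d9:-→d10:-→d11:-→d12:-→d13:-→d14:-→d15:-→d16:-→d17:-→d18:-→d19:-→d20:H1  best=H1
  + 69.42.143.0/26 (H1) depth=26
  - 69.42.128.0/20 clear@20
  + 69.42.143.0/24 (H2) depth=24
  ? 69.42.143.7  path d0:-→d1:-→d2:-→d3:-→d4:-→d5:-→d6:-→d7:-→d8:-→d9:-→d10:-→d11:-→d12:-→d13:-→d14:-→d15:-→d16:-→d17:-→d18:-→d19:-→d20:-→d21:-→d22:-→d23:-→d24:H2→d25:-→d26:H1  best=H1
  + 0.0.0.0/0 (H0) depth=0
  ? 69.42.143.2  path d0:H0→d1:-→d2:-→d3:-→d4:-→d5:-→d6:-→d7:-→d8:-→d9:-→d10:-→d11:-→d12:-→d13:-→d14:-→d15:-→d16:-→d17:-→d18:-→d19:-→d20:-→d21:-→d22:-→d23:-→d24:H2→d25:-→d26:H1  best=H1
  ? 69.42.143.1  path d0:H0→d1:-→d2:-→d3:-→d4:-→d5:-→d6:-→d7:-→d8:-→d9:-→d10:-→d11:-→d12:-→d13:-→d14:-→d15:-→d16:-→d17:-→d18:-→d19:-→d20:-→d21:-→d22:-→d23:-→d24:H2→d25:-→d26:H1  best=H1
  ? 69.42.143.0  path d0:H0→d1:-→d2:-→d3:-→d4:-→d5:-→d6:-→d7:-→d8:-→d9:-→d10:-→d11:-→d12:-→d13:-→d14:-→d15:-→d16:-→d17:-→d18:-→d19:-→d20:-→d21:-→d22:-→d23:-→d24:H2→d25:-→d26:H1  best=H1
  - 69.42.143.0/26 clear@26
  ? 69.42.143.63  path d0:H0→d1:-→d2:-→d3:-→d4:-→d5:-→d6:-→d7:-→d8:-→d9:-→d10:-→d11:-→d12:-→d13:-→d14:-→d15:-→d16:-→d17:-→d18:-→d19:-→d20:-→d21:-→d22:-→d23:-→d24:H2→d25:-→d26:-  best=H2
  ? 69.42.143.15  path d0:H0→d1:-→d2:-→d3:-→d4:-→d5:-→d6:-→d7:-→d8:-→d9:-→d10:-→d11:-→d12:-→d13:-→d14:-→d15:-→d16:-→d17:-→d18:-→d19:-→d20:-→d21:-→d22:-→d23:-→d24:H2→d25:-→d26:-  best=H2
  ? 69.42.143.30  path d0:H0→d1:-→d2:-→d3:-→d4:-→d5:-→d6:-→d7:-→d8:-→d9:-→d10:-→d11:-→d12:-→d13:-→d14:-→d15:-→d16:-→d17:-→d18:-→d19:-→d20:-→d21:-→d22:-→d23:-→d24:H2→d25:-→d26:-  best=H2
  + 69.42.143.0/28 (H1) depth=28
  + 69.42.143.0/28 (H1) depth=28
  + 69.42.143.0/28 (H1) depth=28
  ? 69.42.143.62  path d0:H0→d1:-→d2:-→d3:-→d4:-→d5:-→d6:-→d7:-→d8:-→d9:-→d10:-→d11:-→d12:-→d13:-→d14:-→d15:-→d16:-→d17:-→d18:-→d19:-→d20:-→d21:-→d22:-→d23:-→d24:H2→d25:-→d26:-  best=H2
  + 11.0.0.0/8 (H1) depth=8
  - 0.0.0.0/0 clear@0
  ? 69.42.143.0  path d0:-→d1:-→d2:-→d3:-→d4:-→d5:-→d6:-→d7:-→d8:-→d9:-→d10:-→d11:-→d12:-→d13:-→d14:-→d15:-→d16:-→d17:-→d18:-→d19:-→d20:-→d21:-→d22:-→d23:-→d24:H2→d25:-→d26:-→d27:-→d28:H1  best=H1
  ? 219.83.42.84  path d0:-  best=no-route
  + 11.128.0.0/12 (H2) depth=12
  ? 158.221.234.207  path d0:-  best=no-route

== LOOKUPS ==
["H1","H1","H1","H1","H1","H2","H2","H2","H2","H1","no-route","no-route"]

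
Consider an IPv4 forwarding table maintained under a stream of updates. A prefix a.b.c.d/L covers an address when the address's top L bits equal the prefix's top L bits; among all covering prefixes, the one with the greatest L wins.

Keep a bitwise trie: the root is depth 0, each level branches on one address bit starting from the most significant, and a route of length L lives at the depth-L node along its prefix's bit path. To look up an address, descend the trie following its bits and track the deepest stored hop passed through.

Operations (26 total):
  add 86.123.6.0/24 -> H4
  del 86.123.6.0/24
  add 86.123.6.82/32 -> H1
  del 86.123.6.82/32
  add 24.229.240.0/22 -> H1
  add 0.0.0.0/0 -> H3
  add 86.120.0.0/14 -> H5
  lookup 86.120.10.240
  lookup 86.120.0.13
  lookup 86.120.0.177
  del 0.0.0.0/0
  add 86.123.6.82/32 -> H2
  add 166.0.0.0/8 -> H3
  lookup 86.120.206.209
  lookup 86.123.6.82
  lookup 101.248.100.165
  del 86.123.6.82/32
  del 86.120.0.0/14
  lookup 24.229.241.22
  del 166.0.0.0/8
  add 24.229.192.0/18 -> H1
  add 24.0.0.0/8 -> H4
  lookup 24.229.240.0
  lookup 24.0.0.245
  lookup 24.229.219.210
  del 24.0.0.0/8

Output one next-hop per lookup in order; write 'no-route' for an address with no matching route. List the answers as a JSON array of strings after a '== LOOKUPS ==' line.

Apply in order:
  add 86.123.6.0/24 -> H4 at depth 24
  del 86.123.6.0/24 (clear depth 24)
  add 86.123.6.82/32 -> H1 at depth 32
  del 86.123.6.82/32 (clear depth 32)
  add 24.229.240.0/22 -> H1 at depth 22
  add 0.0.0.0/0 -> H3 at depth 0
  add 86.120.0.0/14 -> H5 at depth 14
  ? 86.120.10.240  path d0:H3→d1:-→d2:-→d3:-→d4:-→d5:-→d6:-→d7:-→d8:-→d9:-→d10:-→d11:-→d12:-→d13:-→d14:H5  best=H5
  ? 86.120.0.13  path d0:H3→d1:-→d2:-→d3:-→d4:-→d5:-→d6:-→d7:-→d8:-→d9:-→d10:-→d11:-→d12:-→d13:-→d14:H5  best=H5
  ? 86.120.0.177  path d0:H3→d1:-→d2:-→d3:-→d4:-→d5:-→d6:-→d7:-→d8:-→d9:-→d10:-→d11:-→d12:-→d13:-→d14:H5  best=H5
  del 0.0.0.0/0 (clear depth 0)
  add 86.123.6.82/32 -> H2 at depth 32
  add 166.0.0.0/8 -> H3 at depth 8
  ? 86.120.206.209  path d0:-→d1:-→d2:-→d3:-→d4:-→d5:-→d6:-→d7:-→d8:-→d9:-→d10:-→d11:-→d12:-→d13:-→d14:H5  best=H5
  ? 86.123.6.82  path d0:-→d1:-→d2:-→d3:-→d4:-→d5:-→d6:-→d7:-→d8:-→d9:-→d10:-→d11:-→d12:-→d13:-→d14:H5→d15:-→d16:-→d17:-→d18:-→d19:-→d20:-→d21:-→d22:-→d23:-→d24:-→d25:-→d26:-→d27:-→d28:-→d29:-→d30:-→d31:-→d32:H2  best=H2
  ? 101.248.100.165  path d0:-→d1:-→d2:-  best=no-route
  del 86.123.6.82/32 (clear depth 32)
  del 86.120.0.0/14 (clear depth 14)
  ? 24.229.241.22  path d0:-→d1:-→d2:-→d3:-→d4:-→d5:-→d6:-→d7:-→d8:-→d9:-→d10:-→d11:-→d12:-→d13:-→d14:-→d15:-→d16:-→d17:-→d18:-→d19:-→d20:-→d21:-→d22:H1  best=H1
  del 166.0.0.0/8 (clear depth 8)
  add 24.229.192.0/18 -> H1 at depth 18
  add 24.0.0.0/8 -> H4 at depth 8
  ? 24.229.240.0  path d0:-→d1:-→d2:-→d3:-→d4:-→d5:-→d6:-→d7:-→d8:H4→d9:-→d10:-→d11:-→d12:-→d13:-→d14:-→d15:-→d16:-→d17:-→d18:H1→d19:-→d20:-→d21:-→d22:H1  best=H1
  ? 24.0.0.245  path d0:-→d1:-→d2:-→d3:-→d4:-→d5:-→d6:-→d7:-→d8:H4  best=H4
  ? 24.229.219.210  path d0:-→d1:-→d2:-→d3:-→d4:-→d5:-→d6:-→d7:-→d8:H4→d9:-→d10:-→d11:-→d12:-→d13:-→d14:-→d15:-→d16:-→d17:-→d18:H1  best=H1
  del 24.0.0.0/8 (clear depth 8)

== LOOKUPS ==
["H5","H5","H5","H5","H2","no-route","H1","H1","H4","H1"]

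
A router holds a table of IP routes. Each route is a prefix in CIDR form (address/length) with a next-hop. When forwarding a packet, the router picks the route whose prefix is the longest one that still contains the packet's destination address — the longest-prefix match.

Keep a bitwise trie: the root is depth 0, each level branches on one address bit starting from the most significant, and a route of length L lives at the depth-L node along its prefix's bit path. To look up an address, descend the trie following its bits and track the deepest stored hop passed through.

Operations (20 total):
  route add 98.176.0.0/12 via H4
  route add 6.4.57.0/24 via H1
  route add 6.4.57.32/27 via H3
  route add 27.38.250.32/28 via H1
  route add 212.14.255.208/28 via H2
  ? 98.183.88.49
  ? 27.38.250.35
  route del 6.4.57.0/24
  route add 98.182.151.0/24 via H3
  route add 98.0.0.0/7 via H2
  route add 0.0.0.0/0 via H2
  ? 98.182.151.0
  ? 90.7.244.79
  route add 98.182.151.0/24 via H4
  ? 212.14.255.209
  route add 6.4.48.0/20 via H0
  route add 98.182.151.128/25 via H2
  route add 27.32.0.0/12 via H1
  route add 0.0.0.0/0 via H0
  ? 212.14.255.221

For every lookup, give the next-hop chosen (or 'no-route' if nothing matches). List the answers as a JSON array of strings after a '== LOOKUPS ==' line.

Apply in order:
  add 98.176.0.0/12 -> H4 at depth 12
  add 6.4.57.0/24 -> H1 at depth 24
  add 6.4.57.32/27 -> H3 at depth 27
  add 27.38.250.32/28 -> H1 at depth 28
  add 212.14.255.208/28 -> H2 at depth 28
  lookup 98.183.88.49: bits 011000101011 walk d0:-→d1:-→d2:-→d3:-→d4:-→d5:-→d6:-→d7:-→d8:-→d9:-→d10:-→d11:-→d12:H4 -> H4
  lookup 27.38.250.35: bits 0001101100100110111110100010 walk d0:-→d1:-→d2:-→d3:-→d4:-→d5:-→d6:-→d7:-→d8:-→d9:-→d10:-→d11:-→d12:-→d13:-→d14:-→d15:-→d16:-→d17:-→d18:-→d19:-→d20:-→d21:-→d22:-→d23:-→d24:-→d25:-→d26:-→d27:-→d28:H1 -> H1
  del 6.4.57.0/24 (clear depth 24)
  add 98.182.151.0/24 -> H3 at depth 24
  add 98.0.0.0/7 -> H2 at depth 7
  add 0.0.0.0/0 -> H2 at depth 0
  lookup 98.182.151.0: bits 011000101011011010010111 walk d0:H2→d1:-→d2:-→d3:-→d4:-→d5:-→d6:-→d7:H2→d8:-→d9:-→d10:-→d11:-→d12:H4→d13:-→d14:-→d15:-→d16:-→d17:-→d18:-→d19:-→d20:-→d21:-→d22:-→d23:-→d24:H3 -> H3
  lookup 90.7.244.79: bits 01 walk d0:H2→d1:-→d2:- -> H2
  add 98.182.151.0/24 -> H4 at depth 24
  lookup 212.14.255.209: bits 1101010000001110111111111101 walk d0:H2→d1:-→d2:-→d3:-→d4:-→d5:-→d6:-→d7:-→d8:-→d9:-→d10:-→d11:-→d12:-→d13:-→d14:-→d15:-→d16:-→d17:-→d18:-→d19:-→d20:-→d21:-→d22:-→d23:-→d24:-→d25:-→d26:-→d27:-→d28:H2 -> H2
  add 6.4.48.0/20 -> H0 at depth 20
  add 98.182.151.128/25 -> H2 at depth 25
  add 27.32.0.0/12 -> H1 at depth 12
  add 0.0.0.0/0 -> H0 at depth 0
  lookup 212.14.255.221: bits 1101010000001110111111111101 walk d0:H0→d1:-→d2:-→d3:-→d4:-→d5:-→d6:-→d7:-→d8:-→d9:-→d10:-→d11:-→d12:-→d13:-→d14:-→d15:-→d16:-→d17:-→d18:-→d19:-→d20:-→d21:-→d22:-→d23:-→d24:-→d25:-→d26:-→d27:-→d28:H2 -> H2

== LOOKUPS ==
["H4","H1","H3","H2","H2","H2"]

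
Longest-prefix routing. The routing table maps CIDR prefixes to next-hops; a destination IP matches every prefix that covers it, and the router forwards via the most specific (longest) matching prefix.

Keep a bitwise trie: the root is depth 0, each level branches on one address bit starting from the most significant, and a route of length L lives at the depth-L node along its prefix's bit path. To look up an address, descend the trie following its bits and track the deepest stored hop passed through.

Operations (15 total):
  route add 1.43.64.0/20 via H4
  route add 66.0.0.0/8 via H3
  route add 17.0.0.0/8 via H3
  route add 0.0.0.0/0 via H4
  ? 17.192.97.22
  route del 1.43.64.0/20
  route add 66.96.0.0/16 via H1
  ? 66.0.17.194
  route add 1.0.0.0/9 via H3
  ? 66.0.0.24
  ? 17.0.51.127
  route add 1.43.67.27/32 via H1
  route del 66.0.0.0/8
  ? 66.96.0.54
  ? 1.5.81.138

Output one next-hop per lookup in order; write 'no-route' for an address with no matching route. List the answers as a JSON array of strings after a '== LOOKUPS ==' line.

Apply in order:
  + 1.43.64.0/20 (H4) depth=20
  + 66.0.0.0/8 (H3) depth=8
  + 17.0.0.0/8 (H3) depth=8
  + 0.0.0.0/0 (H4) depth=0
  ? 17.192.97.22  path d0:H4→d1:-→d2:-→d3:-→d4:-→d5:-→d6:-→d7:-→d8:H3  best=H3
  del 1.43.64.0/20 (clear depth 20)
  + 66.96.0.0/16 (H1) depth=16
  ? 66.0.17.194  path d0:H4→d1:-→d2:-→d3:-→d4:-→d5:-→d6:-→d7:-→d8:H3→d9:-  best=H3
  + 1.0.0.0/9 (H3) depth=9
  ? 66.0.0.24  path d0:H4→d1:-→d2:-→d3:-→d4:-→d5:-→d6:-→d7:-→d8:H3→d9:-  best=H3
  ? 17.0.51.127  path d0:H4→d1:-→d2:-→d3:-→d4:-→d5:-→d6:-→d7:-→d8:H3  best=H3
  + 1.43.67.27/32 (H1) depth=32
  del 66.0.0.0/8 (clear depth 8)
  ? 66.96.0.54  path d0:H4→d1:-→d2:-→d3:-→d4:-→d5:-→d6:-→d7:-→d8:-→d9:-→d10:-→d11:-→d12:-→d13:-→d14:-→d15:-→d16:H1  best=H1
  ? 1.5.81.138  path d0:H4→d1:-→d2:-→d3:-→d4:-→d5:-→d6:-→d7:-→d8:-→d9:H3→d10:-  best=H3

== LOOKUPS ==
["H3","H3","H3","H3","H1","H3"]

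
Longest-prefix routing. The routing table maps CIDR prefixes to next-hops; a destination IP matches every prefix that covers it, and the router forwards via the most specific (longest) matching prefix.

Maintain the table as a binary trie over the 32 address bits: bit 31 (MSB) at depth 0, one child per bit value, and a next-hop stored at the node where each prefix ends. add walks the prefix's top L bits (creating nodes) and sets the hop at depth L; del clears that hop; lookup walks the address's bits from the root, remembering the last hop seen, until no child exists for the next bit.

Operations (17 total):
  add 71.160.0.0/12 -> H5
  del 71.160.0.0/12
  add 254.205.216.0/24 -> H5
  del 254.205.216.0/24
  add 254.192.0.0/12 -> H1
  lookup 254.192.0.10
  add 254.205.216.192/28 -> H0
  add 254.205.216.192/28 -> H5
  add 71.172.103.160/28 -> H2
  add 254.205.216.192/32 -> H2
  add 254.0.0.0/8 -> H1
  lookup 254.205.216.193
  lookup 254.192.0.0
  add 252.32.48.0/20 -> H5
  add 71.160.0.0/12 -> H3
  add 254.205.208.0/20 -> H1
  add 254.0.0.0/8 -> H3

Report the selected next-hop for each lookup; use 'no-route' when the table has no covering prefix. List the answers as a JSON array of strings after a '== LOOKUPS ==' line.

Apply in order:
  + 71.160.0.0/12 (H5) depth=12
  - 71.160.0.0/12 clear@12
  + 254.205.216.0/24 (H5) depth=24
  - 254.205.216.0/24 clear@24
  + 254.192.0.0/12 (H1) depth=12
  Q 254.192.0.10: descend 111111101100 ; hops seen [H1] ; pick H1
  + 254.205.216.192/28 (H0) depth=28
  + 254.205.216.192/28 (H5) depth=28
  + 71.172.103.160/28 (H2) depth=28
  + 254.205.216.192/32 (H2) depth=32
  + 254.0.0.0/8 (H1) depth=8
  Q 254.205.216.193: descend 1111111011001101110110001100000 ; hops seen [H1,H1,H5] ; pick H5
  Q 254.192.0.0: descend 111111101100 ; hops seen [H1,H1] ; pick H1
  + 252.32.48.0/20 (H5) depth=20
  + 71.160.0.0/12 (H3) depth=12
  + 254.205.208.0/20 (H1) depth=20
  + 254.0.0.0/8 (H3) depth=8

== LOOKUPS ==
["H1","H5","H1"]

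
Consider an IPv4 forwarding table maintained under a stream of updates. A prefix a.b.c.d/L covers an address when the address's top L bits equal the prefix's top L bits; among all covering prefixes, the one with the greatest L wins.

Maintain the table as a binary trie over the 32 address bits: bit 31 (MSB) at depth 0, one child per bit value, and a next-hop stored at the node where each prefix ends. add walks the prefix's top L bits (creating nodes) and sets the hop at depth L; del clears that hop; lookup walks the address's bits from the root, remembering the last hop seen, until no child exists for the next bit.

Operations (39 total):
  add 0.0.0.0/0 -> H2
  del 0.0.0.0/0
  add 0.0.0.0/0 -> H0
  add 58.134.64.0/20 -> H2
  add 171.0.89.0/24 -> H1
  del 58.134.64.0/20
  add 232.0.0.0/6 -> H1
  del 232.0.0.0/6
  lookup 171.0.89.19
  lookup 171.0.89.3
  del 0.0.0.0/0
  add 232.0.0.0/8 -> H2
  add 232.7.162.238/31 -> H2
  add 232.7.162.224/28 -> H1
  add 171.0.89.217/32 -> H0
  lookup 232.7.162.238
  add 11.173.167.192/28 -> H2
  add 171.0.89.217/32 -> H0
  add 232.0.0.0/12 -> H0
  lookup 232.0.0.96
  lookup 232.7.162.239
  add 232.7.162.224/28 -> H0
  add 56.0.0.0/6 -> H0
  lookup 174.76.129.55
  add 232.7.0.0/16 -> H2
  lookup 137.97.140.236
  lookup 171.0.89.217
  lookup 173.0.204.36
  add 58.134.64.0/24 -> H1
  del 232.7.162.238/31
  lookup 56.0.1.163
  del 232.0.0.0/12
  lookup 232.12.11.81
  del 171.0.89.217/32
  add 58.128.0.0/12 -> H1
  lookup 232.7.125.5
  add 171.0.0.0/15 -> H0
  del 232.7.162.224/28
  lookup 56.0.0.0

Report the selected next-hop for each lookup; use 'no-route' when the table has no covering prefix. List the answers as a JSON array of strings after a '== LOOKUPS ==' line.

Process each operation:
  + 0.0.0.0/0 (H2) depth=0
  del 0.0.0.0/0 (clear depth 0)
  + 0.0.0.0/0 (H0) depth=0
  + 58.134.64.0/20 (H2) depth=20
  + 171.0.89.0/24 (H1) depth=24
  del 58.134.64.0/20 (clear depth 20)
  + 232.0.0.0/6 (H1) depth=6
  del 232.0.0.0/6 (clear depth 6)
  Q 171.0.89.19: descend 101010110000000001011001 ; hops seen [H0,H1] ; pick H1
  Q 171.0.89.3: descend 101010110000000001011001 ; hops seen [H0,H1] ; pick H1
  del 0.0.0.0/0 (clear depth 0)
  + 232.0.0.0/8 (H2) depth=8
  + 232.7.162.238/31 (H2) depth=31
  + 232.7.162.224/28 (H1) depth=28
  + 171.0.89.217/32 (H0) depth=32
  Q 232.7.162.238: descend 1110100000000111101000101110111 ; hops seen [H2,H1,H2] ; pick H2
  + 11.173.167.192/28 (H2) depth=28
  + 171.0.89.217/32 (H0) depth=32
  + 232.0.0.0/12 (H0) depth=12
  Q 232.0.0.96: descend 1110100000000 ; hops seen [H2,H0] ; pick H0
  Q 232.7.162.239: descend 1110100000000111101000101110111 ; hops seen [H2,H0,H1,H2] ; pick H2
  + 232.7.162.224/28 (H0) depth=28
  + 56.0.0.0/6 (H0) depth=6
  Q 174.76.129.55: descend 10101 ; hops seen [∅] ; pick no-route
  + 232.7.0.0/16 (H2) depth=16
  Q 137.97.140.236: descend 10 ; hops seen [∅] ; pick no-route
  Q 171.0.89.217: descend 10101011000000000101100111011001 ; hops seen [H1,H0] ; pick H0
  Q 173.0.204.36: descend 10101 ; hops seen [∅] ; pick no-route
  + 58.134.64.0/24 (H1) depth=24
  del 232.7.162.238/31 (clear depth 31)
  Q 56.0.1.163: descend 001110 ; hops seen [H0] ; pick H0
  del 232.0.0.0/12 (clear depth 12)
  Q 232.12.11.81: descend 111010000000 ; hops seen [H2] ; pick H2
  del 171.0.89.217/32 (clear depth 32)
  + 58.128.0.0/12 (H1) depth=12
  Q 232.7.125.5: descend 1110100000000111 ; hops seen [H2,H2] ; pick H2
  + 171.0.0.0/15 (H0) depth=15
  del 232.7.162.224/28 (clear depth 28)
  Q 56.0.0.0: descend 001110 ; hops seen [H0] ; pick H0

== LOOKUPS ==
["H1","H1","H2","H0","H2","no-route","no-route","H0","no-route","H0","H2","H2","H0"]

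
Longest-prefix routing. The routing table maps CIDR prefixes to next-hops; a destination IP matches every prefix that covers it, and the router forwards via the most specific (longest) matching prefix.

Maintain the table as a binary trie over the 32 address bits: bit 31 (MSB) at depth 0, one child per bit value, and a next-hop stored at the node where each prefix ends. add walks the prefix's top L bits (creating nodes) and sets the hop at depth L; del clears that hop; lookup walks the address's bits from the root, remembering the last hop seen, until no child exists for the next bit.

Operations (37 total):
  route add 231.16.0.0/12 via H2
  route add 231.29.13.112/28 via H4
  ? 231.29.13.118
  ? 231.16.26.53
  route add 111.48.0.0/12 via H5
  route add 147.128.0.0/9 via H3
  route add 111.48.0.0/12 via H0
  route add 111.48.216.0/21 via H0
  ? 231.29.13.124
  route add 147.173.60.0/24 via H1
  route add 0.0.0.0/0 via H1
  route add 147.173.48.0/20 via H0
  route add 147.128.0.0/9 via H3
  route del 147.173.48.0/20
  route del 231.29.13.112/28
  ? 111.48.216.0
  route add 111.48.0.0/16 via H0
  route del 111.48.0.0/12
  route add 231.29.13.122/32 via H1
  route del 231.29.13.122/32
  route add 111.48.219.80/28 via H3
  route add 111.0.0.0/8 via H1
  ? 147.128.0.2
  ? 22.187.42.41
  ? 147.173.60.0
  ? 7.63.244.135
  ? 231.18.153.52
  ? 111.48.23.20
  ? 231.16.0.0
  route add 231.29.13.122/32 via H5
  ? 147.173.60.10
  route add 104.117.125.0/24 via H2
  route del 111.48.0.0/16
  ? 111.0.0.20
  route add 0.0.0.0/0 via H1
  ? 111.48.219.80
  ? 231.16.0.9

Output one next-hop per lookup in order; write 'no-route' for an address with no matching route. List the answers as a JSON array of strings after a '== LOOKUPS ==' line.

Process each operation:
  + 231.16.0.0/12 (H2) depth=12
  + 231.29.13.112/28 (H4) depth=28
  lookup 231.29.13.118: bits 1110011100011101000011010111 walk d0:-→d1:-→d2:-→d3:-→d4:-→d5:-→d6:-→d7:-→d8:-→d9:-→d10:-→d11:-→d12:H2→d13:-→d14:-→d15:-→d16:-→d17:-→d18:-→d19:-→d20:-→d21:-→d22:-→d23:-→d24:-→d25:-→d26:-→d27:-→d28:H4 -> H4
  lookup 231.16.26.53: bits 111001110001 walk d0:-→d1:-→d2:-→d3:-→d4:-→d5:-→d6:-→d7:-→d8:-→d9:-→d10:-→d11:-→d12:H2 -> H2
  + 111.48.0.0/12 (H5) depth=12
  + 147.128.0.0/9 (H3) depth=9
  + 111.48.0.0/12 (H0) depth=12
  + 111.48.216.0/21 (H0) depth=21
  lookup 231.29.13.124: bits 1110011100011101000011010111 walk d0:-→d1:-→d2:-→d3:-→d4:-→d5:-→d6:-→d7:-→d8:-→d9:-→d10:-→d11:-→d12:H2→d13:-→d14:-→d15:-→d16:-→d17:-→d18:-→d19:-→d20:-→d21:-→d22:-→d23:-→d24:-→d25:-→d26:-→d27:-→d28:H4 -> H4
  + 147.173.60.0/24 (H1) depth=24
  + 0.0.0.0/0 (H1) depth=0
  + 147.173.48.0/20 (H0) depth=20
  + 147.128.0.0/9 (H3) depth=9
  del 147.173.48.0/20 (clear depth 20)
  del 231.29.13.112/28 (clear depth 28)
  lookup 111.48.216.0: bits 011011110011000011011 walk d0:H1→d1:-→d2:-→d3:-→d4:-→d5:-→d6:-→d7:-→d8:-→d9:-→d10:-→d11:-→d12:H0→d13:-→d14:-→d15:-→d16:-→d17:-→d18:-→d19:-→d20:-→d21:H0 -> H0
  + 111.48.0.0/16 (H0) depth=16
  del 111.48.0.0/12 (clear depth 12)
  + 231.29.13.122/32 (H1) depth=32
  del 231.29.13.122/32 (clear depth 32)
  + 111.48.219.80/28 (H3) depth=28
  + 111.0.0.0/8 (H1) depth=8
  lookup 147.128.0.2: bits 1001001110 walk d0:H1→d1:-→d2:-→d3:-→d4:-→d5:-→d6:-→d7:-→d8:-→d9:H3→d10:- -> H3
  lookup 22.187.42.41: bits 0 walk d0:H1→d1:- -> H1
  lookup 147.173.60.0: bits 100100111010110100111100 walk d0:H1→d1:-→d2:-→d3:-→d4:-→d5:-→d6:-→d7:-→d8:-→d9:H3→d10:-→d11:-→d12:-→d13:-→d14:-→d15:-→d16:-→d17:-→d18:-→d19:-→d20:-→d21:-→d22:-→d23:-→d24:H1 -> H1
  lookup 7.63.244.135: bits 0 walk d0:H1→d1:- -> H1
  lookup 231.18.153.52: bits 111001110001 walk d0:H1→d1:-→d2:-→d3:-→d4:-→d5:-→d6:-→d7:-→d8:-→d9:-→d10:-→d11:-→d12:H2 -> H2
  lookup 111.48.23.20: bits 0110111100110000 walk d0:H1→d1:-→d2:-→d3:-→d4:-→d5:-→d6:-→d7:-→d8:H1→d9:-→d10:-→d11:-→d12:-→d13:-→d14:-→d15:-→d16:H0 -> H0
  lookup 231.16.0.0: bits 111001110001 walk d0:H1→d1:-→d2:-→d3:-→d4:-→d5:-→d6:-→d7:-→d8:-→d9:-→d10:-→d11:-→d12:H2 -> H2
  + 231.29.13.122/32 (H5) depth=32
  lookup 147.173.60.10: bits 100100111010110100111100 walk d0:H1→d1:-→d2:-→d3:-→d4:-→d5:-→d6:-→d7:-→d8:-→d9:H3→d10:-→d11:-→d12:-→d13:-→d14:-→d15:-→d16:-→d17:-→d18:-→d19:-→d20:-→d21:-→d22:-→d23:-→d24:H1 -> H1
  + 104.117.125.0/24 (H2) depth=24
  del 111.48.0.0/16 (clear depth 16)
  lookup 111.0.0.20: bits 0110111100 walk d0:H1→d1:-→d2:-→d3:-→d4:-→d5:-→d6:-→d7:-→d8:H1→d9:-→d10:- -> H1
  + 0.0.0.0/0 (H1) depth=0
  lookup 111.48.219.80: bits 0110111100110000110110110101 walk d0:H1→d1:-→d2:-→d3:-→d4:-→d5:-→d6:-→d7:-→d8:H1→d9:-→d10:-→d11:-→d12:-→d13:-→d14:-→d15:-→d16:-→d17:-→d18:-→d19:-→d20:-→d21:H0→d22:-→d23:-→d24:-→d25:-→d26:-→d27:-→d28:H3 -> H3
  lookup 231.16.0.9: bits 111001110001 walk d0:H1→d1:-→d2:-→d3:-→d4:-→d5:-→d6:-→d7:-→d8:-→d9:-→d10:-→d11:-→d12:H2 -> H2

== LOOKUPS ==
["H4","H2","H4","H0","H3","H1","H1","H1","H2","H0","H2","H1","H1","H3","H2"]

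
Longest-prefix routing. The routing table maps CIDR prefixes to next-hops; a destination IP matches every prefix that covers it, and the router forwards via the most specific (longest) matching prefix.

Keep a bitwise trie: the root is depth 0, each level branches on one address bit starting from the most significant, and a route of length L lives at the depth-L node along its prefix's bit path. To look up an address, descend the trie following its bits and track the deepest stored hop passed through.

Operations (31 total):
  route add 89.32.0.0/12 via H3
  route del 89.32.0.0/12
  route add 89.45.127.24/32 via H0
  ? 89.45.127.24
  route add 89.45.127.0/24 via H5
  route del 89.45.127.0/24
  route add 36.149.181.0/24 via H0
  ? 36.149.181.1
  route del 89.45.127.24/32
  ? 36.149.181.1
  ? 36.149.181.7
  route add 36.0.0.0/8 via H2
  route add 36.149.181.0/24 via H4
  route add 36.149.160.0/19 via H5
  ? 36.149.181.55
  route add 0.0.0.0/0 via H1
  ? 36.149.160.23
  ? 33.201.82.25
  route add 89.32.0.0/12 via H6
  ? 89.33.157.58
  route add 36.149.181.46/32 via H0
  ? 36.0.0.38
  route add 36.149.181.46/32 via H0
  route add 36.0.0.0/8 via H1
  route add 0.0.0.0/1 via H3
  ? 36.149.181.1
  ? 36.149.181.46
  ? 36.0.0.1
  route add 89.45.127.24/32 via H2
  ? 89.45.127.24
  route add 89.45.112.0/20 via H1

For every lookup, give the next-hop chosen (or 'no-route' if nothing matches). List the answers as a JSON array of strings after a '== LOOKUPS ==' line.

Process each operation:
  + 89.32.0.0/12 (H3) depth=12
  del 89.32.0.0/12 (clear depth 12)
  + 89.45.127.24/32 (H0) depth=32
  lookup 89.45.127.24: bits 01011001001011010111111100011000 walk d0:-→d1:-→d2:-→d3:-→d4:-→d5:-→d6:-→d7:-→d8:-→d9:-→d10:-→d11:-→d12:-→d13:-→d14:-→d15:-→d16:-→d17:-→d18:-→d19:-→d20:-→d21:-→d22:-→d23:-→d24:-→d25:-→d26:-→d27:-→d28:-→d29:-→d30:-→d31:-→d32:H0 -> H0
  + 89.45.127.0/24 (H5) depth=24
  del 89.45.127.0/24 (clear depth 24)
  + 36.149.181.0/24 (H0) depth=24
  lookup 36.149.181.1: bits 001001001001010110110101 walk d0:-→d1:-→d2:-→d3:-→d4:-→d5:-→d6:-→d7:-→d8:-→d9:-→d10:-→d11:-→d12:-→d13:-→d14:-→d15:-→d16:-→d17:-→d18:-→d19:-→d20:-→d21:-→d22:-→d23:-→d24:H0 -> H0
  del 89.45.127.24/32 (clear depth 32)
  lookup 36.149.181.1: bits 001001001001010110110101 walk d0:-→d1:-→d2:-→d3:-→d4:-→d5:-→d6:-→d7:-→d8:-→d9:-→d10:-→d11:-→d12:-→d13:-→d14:-→d15:-→d16:-→d17:-→d18:-→d19:-→d20:-→d21:-→d22:-→d23:-→d24:H0 -> H0
  lookup 36.149.181.7: bits 001001001001010110110101 walk d0:-→d1:-→d2:-→d3:-→d4:-→d5:-→d6:-→d7:-→d8:-→d9:-→d10:-→d11:-→d12:-→d13:-→d14:-→d15:-→d16:-→d17:-→d18:-→d19:-→d20:-→d21:-→d22:-→d23:-→d24:H0 -> H0
  + 36.0.0.0/8 (H2) depth=8
  + 36.149.181.0/24 (H4) depth=24
  + 36.149.160.0/19 (H5) depth=19
  lookup 36.149.181.55: bits 001001001001010110110101 walk d0:-→d1:-→d2:-→d3:-→d4:-→d5:-→d6:-→d7:-→d8:H2→d9:-→d10:-→d11:-→d12:-→d13:-→d14:-→d15:-→d16:-→d17:-→d18:-→d19:H5→d20:-→d21:-→d22:-→d23:-→d24:H4 -> H4
  + 0.0.0.0/0 (H1) depth=0
  lookup 36.149.160.23: bits 0010010010010101101 walk d0:H1→d1:-→d2:-→d3:-→d4:-→d5:-→d6:-→d7:-→d8:H2→d9:-→d10:-→d11:-→d12:-→d13:-→d14:-→d15:-→d16:-→d17:-→d18:-→d19:H5 -> H5
  lookup 33.201.82.25: bits 00100 walk d0:H1→d1:-→d2:-→d3:-→d4:-→d5:- -> H1
  + 89.32.0.0/12 (H6) depth=12
  lookup 89.33.157.58: bits 010110010010 walk d0:H1→d1:-→d2:-→d3:-→d4:-→d5:-→d6:-→d7:-→d8:-→d9:-→d10:-→d11:-→d12:H6 -> H6
  + 36.149.181.46/32 (H0) depth=32
  lookup 36.0.0.38: bits 00100100 walk d0:H1→d1:-→d2:-→d3:-→d4:-→d5:-→d6:-→d7:-→d8:H2 -> H2
  + 36.149.181.46/32 (H0) depth=32
  + 36.0.0.0/8 (H1) depth=8
  + 0.0.0.0/1 (H3) depth=1
  lookup 36.149.181.1: bits 00100100100101011011010100 walk d0:H1→d1:H3→d2:-→d3:-→d4:-→d5:-→d6:-→d7:-→d8:H1→d9:-→d10:-→d11:-→d12:-→d13:-→d14:-→d15:-→d16:-→d17:-→d18:-→d19:H5→d20:-→d21:-→d22:-→d23:-→d24:H4→d25:-→d26:- -> H4
  lookup 36.149.181.46: bits 00100100100101011011010100101110 walk d0:H1→d1:H3→d2:-→d3:-→d4:-→d5:-→d6:-→d7:-→d8:H1→d9:-→d10:-→d11:-→d12:-→d13:-→d14:-→d15:-→d16:-→d17:-→d18:-→d19:H5→d20:-→d21:-→d22:-→d23:-→d24:H4→d25:-→d26:-→d27:-→d28:-→d29:-→d30:-→d31:-→d32:H0 -> H0
  lookup 36.0.0.1: bits 00100100 walk d0:H1→d1:H3→d2:-→d3:-→d4:-→d5:-→d6:-→d7:-→d8:H1 -> H1
  + 89.45.127.24/32 (H2) depth=32
  lookup 89.45.127.24: bits 01011001001011010111111100011000 walk d0:H1→d1:H3→d2:-→d3:-→d4:-→d5:-→d6:-→d7:-→d8:-→d9:-→d10:-→d11:-→d12:H6→d13:-→d14:-→d15:-→d16:-→d17:-→d18:-→d19:-→d20:-→d21:-→d22:-→d23:-→d24:-→d25:-→d26:-→d27:-→d28:-→d29:-→d30:-→d31:-→d32:H2 -> H2
  + 89.45.112.0/20 (H1) depth=20

== LOOKUPS ==
["H0","H0","H0","H0","H4","H5","H1","H6","H2","H4","H0","H1","H2"]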